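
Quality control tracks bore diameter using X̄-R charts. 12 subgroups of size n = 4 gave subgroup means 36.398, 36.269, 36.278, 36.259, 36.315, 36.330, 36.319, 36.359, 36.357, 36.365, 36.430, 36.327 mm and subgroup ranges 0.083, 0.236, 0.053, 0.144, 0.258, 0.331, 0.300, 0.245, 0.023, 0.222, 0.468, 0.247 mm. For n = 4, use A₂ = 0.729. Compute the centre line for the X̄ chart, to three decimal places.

X̄̄ = (36.398 + 36.269 + 36.278 + 36.259 + 36.315 + 36.330 + 36.319 + 36.359 + 36.357 + 36.365 + 36.430 + 36.327) / 12 = 436.0060 / 12 = 36.3338
CL = X̄̄ = 36.3338

36.334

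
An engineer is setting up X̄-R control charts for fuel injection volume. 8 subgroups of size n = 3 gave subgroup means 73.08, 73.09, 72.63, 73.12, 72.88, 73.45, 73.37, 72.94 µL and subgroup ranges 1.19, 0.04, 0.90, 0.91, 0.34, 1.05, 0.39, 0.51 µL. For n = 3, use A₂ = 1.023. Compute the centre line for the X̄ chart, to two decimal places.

73.07

X̄̄ = (73.08 + 73.09 + 72.63 + 73.12 + 72.88 + 73.45 + 73.37 + 72.94) / 8 = 584.5600 / 8 = 73.0700
CL = X̄̄ = 73.0700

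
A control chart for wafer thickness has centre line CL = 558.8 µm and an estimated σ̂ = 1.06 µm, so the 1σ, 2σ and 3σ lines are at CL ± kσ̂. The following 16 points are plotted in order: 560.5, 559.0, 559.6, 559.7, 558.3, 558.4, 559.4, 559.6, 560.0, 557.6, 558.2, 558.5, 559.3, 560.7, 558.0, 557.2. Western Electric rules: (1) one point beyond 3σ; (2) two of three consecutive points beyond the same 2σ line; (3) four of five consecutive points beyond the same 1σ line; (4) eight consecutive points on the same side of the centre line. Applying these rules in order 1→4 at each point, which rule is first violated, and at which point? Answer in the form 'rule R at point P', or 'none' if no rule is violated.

Zone of each point (C = within 1σ̂, B = 1σ̂–2σ̂, A = 2σ̂–3σ̂, * = beyond 3σ̂; sign = side of CL): 1:+B, 2:+C, 3:+C, 4:+C, 5:-C, 6:-C, 7:+C, 8:+C, 9:+B, 10:-B, 11:-C, 12:-C, 13:+C, 14:+B, 15:-C, 16:-B
No rule fires across all 16 points.

none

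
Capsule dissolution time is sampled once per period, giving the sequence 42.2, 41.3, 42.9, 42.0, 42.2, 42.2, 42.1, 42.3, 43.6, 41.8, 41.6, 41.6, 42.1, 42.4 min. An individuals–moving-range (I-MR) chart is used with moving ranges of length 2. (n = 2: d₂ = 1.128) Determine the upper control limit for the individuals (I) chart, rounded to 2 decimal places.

X̄ = (42.2 + 41.3 + 42.9 + 42.0 + 42.2 + 42.2 + 42.1 + 42.3 + 43.6 + 41.8 + 41.6 + 41.6 + 42.1 + 42.4) / 14 = 42.1643
Moving ranges: 0.9, 1.6, 0.9, 0.2, 0.0, 0.1, 0.2, 1.3, 1.8, 0.2, 0.0, 0.5, 0.3; M̄R̄ = 8.0000 / 13 = 0.6154
UCL = X̄ + 3·M̄R̄/d₂ = 42.1643 + 3 × 0.6154 / 1.128 = 43.8009

43.80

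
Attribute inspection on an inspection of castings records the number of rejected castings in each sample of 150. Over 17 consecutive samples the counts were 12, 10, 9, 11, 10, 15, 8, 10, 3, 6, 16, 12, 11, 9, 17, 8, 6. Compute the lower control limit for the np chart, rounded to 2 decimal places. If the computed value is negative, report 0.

0.94

p̄ = Σdᵢ / (k·n) = 173 / (17 × 150) = 0.06784
LCL = np̄ − 3·√(np̄(1−p̄)) = 10.1765 − 3 × 3.0799 = 0.9366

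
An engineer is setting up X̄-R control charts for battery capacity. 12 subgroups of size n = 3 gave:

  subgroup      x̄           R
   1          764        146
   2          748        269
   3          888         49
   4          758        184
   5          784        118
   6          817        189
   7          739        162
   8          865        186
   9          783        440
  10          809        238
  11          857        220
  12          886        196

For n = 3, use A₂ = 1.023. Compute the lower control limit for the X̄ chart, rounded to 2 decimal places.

603.82

X̄̄ = (764 + 748 + 888 + 758 + 784 + 817 + 739 + 865 + 783 + 809 + 857 + 886) / 12 = 9698.0000 / 12 = 808.1667
R̄ = (146 + 269 + 49 + 184 + 118 + 189 + 162 + 186 + 440 + 238 + 220 + 196) / 12 = 2397.0000 / 12 = 199.7500
LCL = X̄̄ − A₂·R̄ = 808.1667 − 1.023 × 199.7500 = 603.8224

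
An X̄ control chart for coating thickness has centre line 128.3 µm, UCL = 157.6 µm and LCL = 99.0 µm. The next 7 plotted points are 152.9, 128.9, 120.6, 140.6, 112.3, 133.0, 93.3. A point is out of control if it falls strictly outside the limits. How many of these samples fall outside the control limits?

1

Compare each point to [99.0, 157.6]: sample 7 = 93.3 < LCL.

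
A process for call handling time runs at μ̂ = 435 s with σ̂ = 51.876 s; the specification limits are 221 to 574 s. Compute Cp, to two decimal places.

Cp = (USL − LSL) / (6σ̂) = (574 − 221) / (6 × 51.876) = 353.0000 / 311.2560 = 1.1341

1.13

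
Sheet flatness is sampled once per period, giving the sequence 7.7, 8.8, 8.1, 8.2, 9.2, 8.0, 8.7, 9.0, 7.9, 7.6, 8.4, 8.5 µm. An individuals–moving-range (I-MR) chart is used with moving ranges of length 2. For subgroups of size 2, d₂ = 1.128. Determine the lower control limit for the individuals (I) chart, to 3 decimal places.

6.552

X̄ = (7.7 + 8.8 + 8.1 + 8.2 + 9.2 + 8.0 + 8.7 + 9.0 + 7.9 + 7.6 + 8.4 + 8.5) / 12 = 8.3417
Moving ranges: 1.1, 0.7, 0.1, 1.0, 1.2, 0.7, 0.3, 1.1, 0.3, 0.8, 0.1; M̄R̄ = 7.4000 / 11 = 0.6727
LCL = X̄ − 3·M̄R̄/d₂ = 8.3417 − 3 × 0.6727 / 1.128 = 6.5525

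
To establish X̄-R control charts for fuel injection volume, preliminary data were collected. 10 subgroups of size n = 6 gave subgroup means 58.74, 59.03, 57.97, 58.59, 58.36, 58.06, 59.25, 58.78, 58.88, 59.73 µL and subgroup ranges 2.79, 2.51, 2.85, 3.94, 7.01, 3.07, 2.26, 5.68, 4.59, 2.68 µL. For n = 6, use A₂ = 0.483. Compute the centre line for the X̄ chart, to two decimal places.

58.74

X̄̄ = (58.74 + 59.03 + 57.97 + 58.59 + 58.36 + 58.06 + 59.25 + 58.78 + 58.88 + 59.73) / 10 = 587.3900 / 10 = 58.7390
CL = X̄̄ = 58.7390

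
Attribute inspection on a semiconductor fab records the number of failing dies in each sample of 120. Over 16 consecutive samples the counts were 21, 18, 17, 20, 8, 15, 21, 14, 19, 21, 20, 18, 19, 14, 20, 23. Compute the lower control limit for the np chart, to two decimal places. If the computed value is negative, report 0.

6.27

p̄ = Σdᵢ / (k·n) = 288 / (16 × 120) = 0.15000
LCL = np̄ − 3·√(np̄(1−p̄)) = 18.0000 − 3 × 3.9115 = 6.2654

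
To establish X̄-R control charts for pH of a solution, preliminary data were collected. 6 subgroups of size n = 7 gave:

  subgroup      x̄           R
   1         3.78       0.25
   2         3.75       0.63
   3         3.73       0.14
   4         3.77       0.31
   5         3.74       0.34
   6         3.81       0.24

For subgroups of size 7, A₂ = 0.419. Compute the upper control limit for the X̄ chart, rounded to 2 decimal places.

X̄̄ = (3.78 + 3.75 + 3.73 + 3.77 + 3.74 + 3.81) / 6 = 22.5800 / 6 = 3.7633
R̄ = (0.25 + 0.63 + 0.14 + 0.31 + 0.34 + 0.24) / 6 = 1.9100 / 6 = 0.3183
UCL = X̄̄ + A₂·R̄ = 3.7633 + 0.419 × 0.3183 = 3.8967

3.90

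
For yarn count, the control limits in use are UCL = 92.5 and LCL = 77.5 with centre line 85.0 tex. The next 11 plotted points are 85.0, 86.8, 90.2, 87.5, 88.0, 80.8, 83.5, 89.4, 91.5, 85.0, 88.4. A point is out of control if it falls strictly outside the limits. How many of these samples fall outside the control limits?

All 11 points lie within [77.5, 92.5].

0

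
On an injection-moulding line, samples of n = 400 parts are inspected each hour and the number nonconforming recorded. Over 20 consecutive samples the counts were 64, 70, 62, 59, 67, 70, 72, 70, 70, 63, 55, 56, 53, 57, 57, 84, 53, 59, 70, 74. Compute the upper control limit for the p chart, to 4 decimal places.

p̄ = Σdᵢ / (k·n) = 1285 / (20 × 400) = 0.16062
UCL = p̄ + 3·√(p̄(1−p̄)/n) = 0.16062 + 3 × √(0.16062×0.83937/400) = 0.16062 + 3 × 0.01836 = 0.21570

0.2157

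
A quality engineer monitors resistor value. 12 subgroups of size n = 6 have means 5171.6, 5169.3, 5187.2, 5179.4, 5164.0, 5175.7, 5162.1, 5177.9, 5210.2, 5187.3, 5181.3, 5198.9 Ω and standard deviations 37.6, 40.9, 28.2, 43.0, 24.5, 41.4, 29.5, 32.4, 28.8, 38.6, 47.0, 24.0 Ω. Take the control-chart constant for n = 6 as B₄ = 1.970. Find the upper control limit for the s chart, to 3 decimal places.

s̄ = (37.6 + 40.9 + 28.2 + 43.0 + 24.5 + 41.4 + 29.5 + 32.4 + 28.8 + 38.6 + 47.0 + 24.0) / 12 = 34.6583
UCL_s = B₄·s̄ = 1.970 × 34.6583 = 68.2769

68.277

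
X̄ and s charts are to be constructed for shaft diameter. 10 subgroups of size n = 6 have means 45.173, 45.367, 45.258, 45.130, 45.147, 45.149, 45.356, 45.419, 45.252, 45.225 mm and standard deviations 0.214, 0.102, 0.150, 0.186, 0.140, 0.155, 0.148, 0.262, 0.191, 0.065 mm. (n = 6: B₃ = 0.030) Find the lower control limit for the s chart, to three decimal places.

0.005

s̄ = (0.214 + 0.102 + 0.150 + 0.186 + 0.140 + 0.155 + 0.148 + 0.262 + 0.191 + 0.065) / 10 = 0.1613
LCL_s = B₃·s̄ = 0.030 × 0.1613 = 0.0048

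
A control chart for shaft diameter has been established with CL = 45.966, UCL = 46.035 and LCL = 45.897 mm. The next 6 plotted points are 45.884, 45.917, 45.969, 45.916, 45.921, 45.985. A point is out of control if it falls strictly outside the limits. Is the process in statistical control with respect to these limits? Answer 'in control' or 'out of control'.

Compare each point to [45.897, 46.035]: sample 1 = 45.884 < LCL.

out of control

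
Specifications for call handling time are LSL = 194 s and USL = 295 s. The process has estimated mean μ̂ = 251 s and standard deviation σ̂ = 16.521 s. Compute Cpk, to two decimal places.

0.89

Cpu = (USL − μ̂) / (3σ̂) = (295 − 251) / (3 × 16.521) = 0.8878; Cpl = (μ̂ − LSL) / (3σ̂) = (251 − 194) / (3 × 16.521) = 1.1501; Cpk = min(Cpu, Cpl) = 0.8878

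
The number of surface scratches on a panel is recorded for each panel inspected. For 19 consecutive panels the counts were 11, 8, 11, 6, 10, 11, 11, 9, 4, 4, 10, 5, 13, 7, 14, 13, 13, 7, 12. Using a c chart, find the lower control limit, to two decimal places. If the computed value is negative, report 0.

c̄ = (11 + 8 + 11 + 6 + 10 + 11 + 11 + 9 + 4 + 4 + 10 + 5 + 13 + 7 + 14 + 13 + 13 + 7 + 12) / 19 = 179 / 19 = 9.4211
LCL = c̄ − 3√c̄ = 9.4211 − 3 × 3.0694 = 0.2129

0.21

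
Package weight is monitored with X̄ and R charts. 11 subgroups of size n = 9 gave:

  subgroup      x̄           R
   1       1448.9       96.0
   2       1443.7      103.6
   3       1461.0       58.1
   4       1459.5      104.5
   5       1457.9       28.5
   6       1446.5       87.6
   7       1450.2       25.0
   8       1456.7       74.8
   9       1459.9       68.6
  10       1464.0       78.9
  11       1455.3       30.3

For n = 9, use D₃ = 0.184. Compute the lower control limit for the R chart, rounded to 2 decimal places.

12.64

R̄ = (96.0 + 103.6 + 58.1 + 104.5 + 28.5 + 87.6 + 25.0 + 74.8 + 68.6 + 78.9 + 30.3) / 11 = 755.9000 / 11 = 68.7182
LCL_R = D₃·R̄ = 0.184 × 68.7182 = 12.6441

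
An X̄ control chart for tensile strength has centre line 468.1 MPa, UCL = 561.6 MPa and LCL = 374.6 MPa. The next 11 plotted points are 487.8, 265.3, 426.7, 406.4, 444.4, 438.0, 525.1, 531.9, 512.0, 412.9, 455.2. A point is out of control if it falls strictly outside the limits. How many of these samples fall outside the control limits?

1

Compare each point to [374.6, 561.6]: sample 2 = 265.3 < LCL.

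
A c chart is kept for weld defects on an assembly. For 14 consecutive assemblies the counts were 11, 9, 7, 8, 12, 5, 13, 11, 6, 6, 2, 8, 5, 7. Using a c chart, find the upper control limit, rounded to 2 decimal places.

c̄ = (11 + 9 + 7 + 8 + 12 + 5 + 13 + 11 + 6 + 6 + 2 + 8 + 5 + 7) / 14 = 110 / 14 = 7.8571
UCL = c̄ + 3√c̄ = 7.8571 + 3 × √7.8571 = 7.8571 + 3 × 2.8031 = 16.2663

16.27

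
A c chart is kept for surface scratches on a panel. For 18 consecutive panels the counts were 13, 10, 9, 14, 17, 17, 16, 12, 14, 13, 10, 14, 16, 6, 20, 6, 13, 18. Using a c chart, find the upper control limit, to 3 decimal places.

24.131

c̄ = (13 + 10 + 9 + 14 + 17 + 17 + 16 + 12 + 14 + 13 + 10 + 14 + 16 + 6 + 20 + 6 + 13 + 18) / 18 = 238 / 18 = 13.2222
UCL = c̄ + 3√c̄ = 13.2222 + 3 × √13.2222 = 13.2222 + 3 × 3.6362 = 24.1309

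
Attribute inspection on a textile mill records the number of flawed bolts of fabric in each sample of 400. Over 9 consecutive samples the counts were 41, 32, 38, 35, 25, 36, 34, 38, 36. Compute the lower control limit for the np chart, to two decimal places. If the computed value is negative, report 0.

18.05

p̄ = Σdᵢ / (k·n) = 315 / (9 × 400) = 0.08750
LCL = np̄ − 3·√(np̄(1−p̄)) = 35.0000 − 3 × 5.6513 = 18.0460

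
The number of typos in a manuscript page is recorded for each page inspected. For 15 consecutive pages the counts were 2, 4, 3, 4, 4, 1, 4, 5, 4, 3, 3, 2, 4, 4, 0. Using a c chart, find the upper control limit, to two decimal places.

8.44

c̄ = (2 + 4 + 3 + 4 + 4 + 1 + 4 + 5 + 4 + 3 + 3 + 2 + 4 + 4 + 0) / 15 = 47 / 15 = 3.1333
UCL = c̄ + 3√c̄ = 3.1333 + 3 × √3.1333 = 3.1333 + 3 × 1.7701 = 8.4437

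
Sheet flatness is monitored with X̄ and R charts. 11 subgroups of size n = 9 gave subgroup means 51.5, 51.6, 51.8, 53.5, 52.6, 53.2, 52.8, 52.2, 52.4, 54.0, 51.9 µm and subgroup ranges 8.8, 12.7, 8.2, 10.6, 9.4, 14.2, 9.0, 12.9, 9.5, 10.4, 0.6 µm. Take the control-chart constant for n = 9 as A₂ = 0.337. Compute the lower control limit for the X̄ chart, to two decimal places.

49.24

X̄̄ = (51.5 + 51.6 + 51.8 + 53.5 + 52.6 + 53.2 + 52.8 + 52.2 + 52.4 + 54.0 + 51.9) / 11 = 577.5000 / 11 = 52.5000
R̄ = (8.8 + 12.7 + 8.2 + 10.6 + 9.4 + 14.2 + 9.0 + 12.9 + 9.5 + 10.4 + 0.6) / 11 = 106.3000 / 11 = 9.6636
LCL = X̄̄ − A₂·R̄ = 52.5000 − 0.337 × 9.6636 = 49.2434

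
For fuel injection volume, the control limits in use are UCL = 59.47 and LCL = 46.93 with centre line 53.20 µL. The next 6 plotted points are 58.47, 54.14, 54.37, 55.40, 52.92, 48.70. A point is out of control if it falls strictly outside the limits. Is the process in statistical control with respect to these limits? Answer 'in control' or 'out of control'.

in control

All 6 points lie within [46.93, 59.47].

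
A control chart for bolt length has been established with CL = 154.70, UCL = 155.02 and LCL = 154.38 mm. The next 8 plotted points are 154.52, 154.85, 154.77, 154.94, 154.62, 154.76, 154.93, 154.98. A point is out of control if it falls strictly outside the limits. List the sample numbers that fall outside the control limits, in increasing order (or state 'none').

none

All 8 points lie within [154.38, 155.02].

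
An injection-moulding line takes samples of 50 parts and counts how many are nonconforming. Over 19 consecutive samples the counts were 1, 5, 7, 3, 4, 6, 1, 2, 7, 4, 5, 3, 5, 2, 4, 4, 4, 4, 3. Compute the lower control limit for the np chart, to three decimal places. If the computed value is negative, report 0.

0.000

p̄ = Σdᵢ / (k·n) = 74 / (19 × 50) = 0.07789
LCL = np̄ − 3·√(np̄(1−p̄)) = 3.8947 − 3 × 1.8951 = -1.7905 → 0 (negative, so LCL = 0)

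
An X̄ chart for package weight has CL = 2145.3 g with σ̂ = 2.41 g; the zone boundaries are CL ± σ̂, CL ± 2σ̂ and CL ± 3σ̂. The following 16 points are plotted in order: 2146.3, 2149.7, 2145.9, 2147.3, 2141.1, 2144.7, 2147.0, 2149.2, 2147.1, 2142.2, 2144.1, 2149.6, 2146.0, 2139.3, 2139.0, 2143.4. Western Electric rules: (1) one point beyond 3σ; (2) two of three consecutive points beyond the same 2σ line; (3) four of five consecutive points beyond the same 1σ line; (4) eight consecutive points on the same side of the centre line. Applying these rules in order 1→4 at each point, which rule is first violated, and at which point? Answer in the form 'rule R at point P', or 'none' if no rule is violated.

Zone of each point (C = within 1σ̂, B = 1σ̂–2σ̂, A = 2σ̂–3σ̂, * = beyond 3σ̂; sign = side of CL): 1:+C, 2:+B, 3:+C, 4:+C, 5:-B, 6:-C, 7:+C, 8:+B, 9:+C, 10:-B, 11:-C, 12:+B, 13:+C, 14:-A, 15:-A, 16:-C
Rule 2 (two of three consecutive points beyond the same 2σ limit) is satisfied at point 15.

rule 2 at point 15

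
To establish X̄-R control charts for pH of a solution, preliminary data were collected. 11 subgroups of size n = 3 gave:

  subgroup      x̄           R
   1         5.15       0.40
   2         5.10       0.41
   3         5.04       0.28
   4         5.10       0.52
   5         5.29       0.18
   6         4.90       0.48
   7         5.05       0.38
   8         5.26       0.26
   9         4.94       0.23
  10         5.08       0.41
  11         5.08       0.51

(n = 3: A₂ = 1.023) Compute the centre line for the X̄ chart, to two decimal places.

X̄̄ = (5.15 + 5.10 + 5.04 + 5.10 + 5.29 + 4.90 + 5.05 + 5.26 + 4.94 + 5.08 + 5.08) / 11 = 55.9900 / 11 = 5.0900
CL = X̄̄ = 5.0900

5.09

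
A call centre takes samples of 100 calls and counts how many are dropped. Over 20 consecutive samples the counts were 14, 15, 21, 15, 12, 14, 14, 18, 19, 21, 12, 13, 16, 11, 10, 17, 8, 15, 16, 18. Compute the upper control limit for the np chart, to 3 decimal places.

p̄ = Σdᵢ / (k·n) = 299 / (20 × 100) = 0.14950
UCL = np̄ + 3·√(np̄(1−p̄)) = 14.9500 + 3 × √(14.9500×0.85050) = 14.9500 + 3 × 3.5658 = 25.6474

25.647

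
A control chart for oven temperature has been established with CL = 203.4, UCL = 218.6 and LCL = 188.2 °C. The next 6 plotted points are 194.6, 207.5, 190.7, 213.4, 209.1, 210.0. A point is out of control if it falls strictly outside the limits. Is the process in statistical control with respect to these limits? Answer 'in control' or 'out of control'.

All 6 points lie within [188.2, 218.6].

in control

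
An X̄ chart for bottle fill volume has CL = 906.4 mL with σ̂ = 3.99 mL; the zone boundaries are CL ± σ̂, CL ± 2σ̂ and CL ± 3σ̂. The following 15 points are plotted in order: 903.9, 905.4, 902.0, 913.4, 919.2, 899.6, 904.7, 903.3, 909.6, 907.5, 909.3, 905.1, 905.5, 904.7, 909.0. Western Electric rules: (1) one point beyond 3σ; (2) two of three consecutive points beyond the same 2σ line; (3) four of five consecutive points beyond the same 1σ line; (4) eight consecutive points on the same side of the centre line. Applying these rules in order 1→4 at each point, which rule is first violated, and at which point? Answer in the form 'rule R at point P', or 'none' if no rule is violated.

rule 1 at point 5

Zone of each point (C = within 1σ̂, B = 1σ̂–2σ̂, A = 2σ̂–3σ̂, * = beyond 3σ̂; sign = side of CL): 1:-C, 2:-C, 3:-B, 4:+B, 5:+*, 6:-B, 7:-C, 8:-C, 9:+C, 10:+C, 11:+C, 12:-C, 13:-C, 14:-C, 15:+C
Rule 1 (one point beyond the 3σ limits) is satisfied at point 5.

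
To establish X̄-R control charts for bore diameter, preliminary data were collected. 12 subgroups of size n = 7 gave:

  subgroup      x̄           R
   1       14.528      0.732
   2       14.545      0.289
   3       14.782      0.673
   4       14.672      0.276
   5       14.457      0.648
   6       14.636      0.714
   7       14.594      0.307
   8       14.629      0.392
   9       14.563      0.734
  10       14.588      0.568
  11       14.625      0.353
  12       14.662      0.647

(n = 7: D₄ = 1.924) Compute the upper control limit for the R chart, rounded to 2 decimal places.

1.02

R̄ = (0.732 + 0.289 + 0.673 + 0.276 + 0.648 + 0.714 + 0.307 + 0.392 + 0.734 + 0.568 + 0.353 + 0.647) / 12 = 6.3330 / 12 = 0.5278
UCL_R = D₄·R̄ = 1.924 × 0.5278 = 1.0154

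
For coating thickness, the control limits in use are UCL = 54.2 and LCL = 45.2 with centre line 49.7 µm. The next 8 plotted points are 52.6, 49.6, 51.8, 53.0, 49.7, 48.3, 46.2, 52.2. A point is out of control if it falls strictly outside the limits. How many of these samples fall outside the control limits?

All 8 points lie within [45.2, 54.2].

0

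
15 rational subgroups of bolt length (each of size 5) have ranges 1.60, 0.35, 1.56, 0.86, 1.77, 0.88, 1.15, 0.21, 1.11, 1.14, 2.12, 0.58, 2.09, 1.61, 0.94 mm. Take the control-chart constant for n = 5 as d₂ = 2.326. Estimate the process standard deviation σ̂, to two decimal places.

R̄ = (1.60 + 0.35 + 1.56 + 0.86 + 1.77 + 0.88 + 1.15 + 0.21 + 1.11 + 1.14 + 2.12 + 0.58 + 2.09 + 1.61 + 0.94) / 15 = 1.1980
σ̂ = R̄ / d₂ = 1.1980 / 2.326 = 0.5150

0.52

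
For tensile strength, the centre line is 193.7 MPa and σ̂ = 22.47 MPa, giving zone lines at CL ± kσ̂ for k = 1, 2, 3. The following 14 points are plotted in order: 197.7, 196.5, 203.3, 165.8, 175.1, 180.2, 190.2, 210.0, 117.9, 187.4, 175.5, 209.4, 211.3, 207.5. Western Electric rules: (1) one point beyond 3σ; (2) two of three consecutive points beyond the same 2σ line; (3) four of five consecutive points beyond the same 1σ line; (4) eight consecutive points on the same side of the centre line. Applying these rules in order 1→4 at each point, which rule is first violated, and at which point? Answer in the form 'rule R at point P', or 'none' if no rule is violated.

Zone of each point (C = within 1σ̂, B = 1σ̂–2σ̂, A = 2σ̂–3σ̂, * = beyond 3σ̂; sign = side of CL): 1:+C, 2:+C, 3:+C, 4:-B, 5:-C, 6:-C, 7:-C, 8:+C, 9:-*, 10:-C, 11:-C, 12:+C, 13:+C, 14:+C
Rule 1 (one point beyond the 3σ limits) is satisfied at point 9.

rule 1 at point 9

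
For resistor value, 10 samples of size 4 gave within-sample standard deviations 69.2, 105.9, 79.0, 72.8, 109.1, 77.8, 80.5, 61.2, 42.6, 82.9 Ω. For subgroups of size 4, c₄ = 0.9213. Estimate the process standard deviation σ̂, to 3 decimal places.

s̄ = (69.2 + 105.9 + 79.0 + 72.8 + 109.1 + 77.8 + 80.5 + 61.2 + 42.6 + 82.9) / 10 = 78.1000
σ̂ = s̄ / c₄ = 78.1000 / 0.9213 = 84.7715

84.772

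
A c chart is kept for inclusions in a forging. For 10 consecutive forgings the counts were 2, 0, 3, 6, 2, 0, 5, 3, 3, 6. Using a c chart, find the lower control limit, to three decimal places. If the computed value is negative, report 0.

c̄ = (2 + 0 + 3 + 6 + 2 + 0 + 5 + 3 + 3 + 6) / 10 = 30 / 10 = 3.0000
LCL = c̄ − 3√c̄ = 3.0000 − 3 × 1.7321 = -2.1962 → 0 (cannot be negative)

0.000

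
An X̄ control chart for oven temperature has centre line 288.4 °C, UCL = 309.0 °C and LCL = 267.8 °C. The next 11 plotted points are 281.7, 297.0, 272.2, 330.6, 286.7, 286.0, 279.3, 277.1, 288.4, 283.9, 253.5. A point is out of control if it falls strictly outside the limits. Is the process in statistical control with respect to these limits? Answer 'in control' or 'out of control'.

Compare each point to [267.8, 309.0]: sample 4 = 330.6 > UCL; sample 11 = 253.5 < LCL.

out of control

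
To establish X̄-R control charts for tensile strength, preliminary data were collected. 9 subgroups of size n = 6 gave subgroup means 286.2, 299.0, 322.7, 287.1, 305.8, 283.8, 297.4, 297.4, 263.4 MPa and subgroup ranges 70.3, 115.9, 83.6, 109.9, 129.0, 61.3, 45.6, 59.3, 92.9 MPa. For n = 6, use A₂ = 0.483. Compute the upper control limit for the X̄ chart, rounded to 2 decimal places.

334.85

X̄̄ = (286.2 + 299.0 + 322.7 + 287.1 + 305.8 + 283.8 + 297.4 + 297.4 + 263.4) / 9 = 2642.8000 / 9 = 293.6444
R̄ = (70.3 + 115.9 + 83.6 + 109.9 + 129.0 + 61.3 + 45.6 + 59.3 + 92.9) / 9 = 767.8000 / 9 = 85.3111
UCL = X̄̄ + A₂·R̄ = 293.6444 + 0.483 × 85.3111 = 334.8497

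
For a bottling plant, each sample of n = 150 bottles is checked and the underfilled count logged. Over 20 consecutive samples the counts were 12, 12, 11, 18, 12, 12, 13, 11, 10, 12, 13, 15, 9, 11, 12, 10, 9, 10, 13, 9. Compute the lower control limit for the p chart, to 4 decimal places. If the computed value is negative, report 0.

0.0123

p̄ = Σdᵢ / (k·n) = 234 / (20 × 150) = 0.07800
LCL = p̄ − 3·√(p̄(1−p̄)/n) = 0.07800 − 3 × 0.02190 = 0.01231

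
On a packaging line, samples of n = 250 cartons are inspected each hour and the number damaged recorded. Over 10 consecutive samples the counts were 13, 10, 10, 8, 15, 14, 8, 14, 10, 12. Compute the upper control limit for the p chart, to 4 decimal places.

p̄ = Σdᵢ / (k·n) = 114 / (10 × 250) = 0.04560
UCL = p̄ + 3·√(p̄(1−p̄)/n) = 0.04560 + 3 × √(0.04560×0.95440/250) = 0.04560 + 3 × 0.01319 = 0.08518

0.0852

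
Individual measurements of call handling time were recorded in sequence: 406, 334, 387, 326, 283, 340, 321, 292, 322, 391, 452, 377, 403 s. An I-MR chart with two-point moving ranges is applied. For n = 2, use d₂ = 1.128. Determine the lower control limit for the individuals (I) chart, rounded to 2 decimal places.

X̄ = (406 + 334 + 387 + 326 + 283 + 340 + 321 + 292 + 322 + 391 + 452 + 377 + 403) / 13 = 356.4615
Moving ranges: 72, 53, 61, 43, 57, 19, 29, 30, 69, 61, 75, 26; M̄R̄ = 595.0000 / 12 = 49.5833
LCL = X̄ − 3·M̄R̄/d₂ = 356.4615 − 3 × 49.5833 / 1.128 = 224.5910

224.59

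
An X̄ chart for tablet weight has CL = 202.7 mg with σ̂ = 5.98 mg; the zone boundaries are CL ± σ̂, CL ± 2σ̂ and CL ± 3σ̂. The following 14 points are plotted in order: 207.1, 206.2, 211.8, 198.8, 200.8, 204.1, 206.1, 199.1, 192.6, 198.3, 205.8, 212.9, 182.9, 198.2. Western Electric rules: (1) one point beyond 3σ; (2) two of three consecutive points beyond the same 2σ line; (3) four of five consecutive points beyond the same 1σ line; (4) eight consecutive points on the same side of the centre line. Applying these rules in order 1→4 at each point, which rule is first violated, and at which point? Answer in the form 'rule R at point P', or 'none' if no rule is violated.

rule 1 at point 13

Zone of each point (C = within 1σ̂, B = 1σ̂–2σ̂, A = 2σ̂–3σ̂, * = beyond 3σ̂; sign = side of CL): 1:+C, 2:+C, 3:+B, 4:-C, 5:-C, 6:+C, 7:+C, 8:-C, 9:-B, 10:-C, 11:+C, 12:+B, 13:-*, 14:-C
Rule 1 (one point beyond the 3σ limits) is satisfied at point 13.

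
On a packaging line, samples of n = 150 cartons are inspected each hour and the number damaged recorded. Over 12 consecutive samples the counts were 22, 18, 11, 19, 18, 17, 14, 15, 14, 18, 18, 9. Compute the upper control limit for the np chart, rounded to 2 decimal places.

p̄ = Σdᵢ / (k·n) = 193 / (12 × 150) = 0.10722
UCL = np̄ + 3·√(np̄(1−p̄)) = 16.0833 + 3 × √(16.0833×0.89278) = 16.0833 + 3 × 3.7893 = 27.4513

27.45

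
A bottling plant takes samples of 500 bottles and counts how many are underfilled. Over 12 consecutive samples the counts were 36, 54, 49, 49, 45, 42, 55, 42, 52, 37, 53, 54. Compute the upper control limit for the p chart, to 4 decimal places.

p̄ = Σdᵢ / (k·n) = 568 / (12 × 500) = 0.09467
UCL = p̄ + 3·√(p̄(1−p̄)/n) = 0.09467 + 3 × √(0.09467×0.90533/500) = 0.09467 + 3 × 0.01309 = 0.13394

0.1339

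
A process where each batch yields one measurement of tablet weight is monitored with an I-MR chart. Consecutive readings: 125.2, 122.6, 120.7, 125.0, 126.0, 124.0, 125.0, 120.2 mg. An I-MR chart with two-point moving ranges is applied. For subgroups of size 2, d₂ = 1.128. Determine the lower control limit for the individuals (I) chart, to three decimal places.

X̄ = (125.2 + 122.6 + 120.7 + 125.0 + 126.0 + 124.0 + 125.0 + 120.2) / 8 = 123.5875
Moving ranges: 2.6, 1.9, 4.3, 1.0, 2.0, 1.0, 4.8; M̄R̄ = 17.6000 / 7 = 2.5143
LCL = X̄ − 3·M̄R̄/d₂ = 123.5875 − 3 × 2.5143 / 1.128 = 116.9006

116.901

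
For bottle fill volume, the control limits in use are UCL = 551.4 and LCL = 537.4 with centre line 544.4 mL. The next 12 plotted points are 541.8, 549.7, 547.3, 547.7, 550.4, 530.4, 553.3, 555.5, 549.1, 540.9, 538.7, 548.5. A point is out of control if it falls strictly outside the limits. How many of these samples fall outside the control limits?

Compare each point to [537.4, 551.4]: sample 6 = 530.4 < LCL; sample 7 = 553.3 > UCL; sample 8 = 555.5 > UCL.

3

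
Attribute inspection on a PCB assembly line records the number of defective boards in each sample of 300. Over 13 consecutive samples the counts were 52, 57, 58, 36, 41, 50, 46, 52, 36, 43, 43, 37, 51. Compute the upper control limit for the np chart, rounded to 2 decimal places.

p̄ = Σdᵢ / (k·n) = 602 / (13 × 300) = 0.15436
UCL = np̄ + 3·√(np̄(1−p̄)) = 46.3077 + 3 × √(46.3077×0.84564) = 46.3077 + 3 × 6.2578 = 65.0810

65.08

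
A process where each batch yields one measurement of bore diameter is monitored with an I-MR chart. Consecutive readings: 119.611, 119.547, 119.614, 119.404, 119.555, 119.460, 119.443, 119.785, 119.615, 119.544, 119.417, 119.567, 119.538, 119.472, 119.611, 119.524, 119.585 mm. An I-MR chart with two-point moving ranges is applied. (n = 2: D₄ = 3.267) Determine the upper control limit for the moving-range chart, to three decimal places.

Moving ranges: 0.064, 0.067, 0.210, 0.151, 0.095, 0.017, 0.342, 0.170, 0.071, 0.127, 0.150, 0.029, 0.066, 0.139, 0.087, 0.061; M̄R̄ = 1.8460 / 16 = 0.1154
UCL_MR = D₄·M̄R̄ = 3.267 × 0.1154 = 0.3769

0.377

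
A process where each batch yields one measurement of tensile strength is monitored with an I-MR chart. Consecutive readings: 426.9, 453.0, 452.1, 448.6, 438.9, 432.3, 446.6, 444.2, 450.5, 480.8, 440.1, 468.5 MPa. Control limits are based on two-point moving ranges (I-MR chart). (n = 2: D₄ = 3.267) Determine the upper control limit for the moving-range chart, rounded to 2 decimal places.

Moving ranges: 26.1, 0.9, 3.5, 9.7, 6.6, 14.3, 2.4, 6.3, 30.3, 40.7, 28.4; M̄R̄ = 169.2000 / 11 = 15.3818
UCL_MR = D₄·M̄R̄ = 3.267 × 15.3818 = 50.2524

50.25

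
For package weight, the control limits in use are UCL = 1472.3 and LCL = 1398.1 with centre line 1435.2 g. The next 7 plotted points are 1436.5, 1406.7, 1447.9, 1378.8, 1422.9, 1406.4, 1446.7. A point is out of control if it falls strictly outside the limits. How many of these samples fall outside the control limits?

1

Compare each point to [1398.1, 1472.3]: sample 4 = 1378.8 < LCL.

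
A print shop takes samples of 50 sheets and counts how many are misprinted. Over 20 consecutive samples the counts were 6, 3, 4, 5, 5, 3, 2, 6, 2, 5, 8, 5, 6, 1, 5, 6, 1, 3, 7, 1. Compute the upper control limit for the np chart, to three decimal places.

10.084

p̄ = Σdᵢ / (k·n) = 84 / (20 × 50) = 0.08400
UCL = np̄ + 3·√(np̄(1−p̄)) = 4.2000 + 3 × √(4.2000×0.91600) = 4.2000 + 3 × 1.9614 = 10.0843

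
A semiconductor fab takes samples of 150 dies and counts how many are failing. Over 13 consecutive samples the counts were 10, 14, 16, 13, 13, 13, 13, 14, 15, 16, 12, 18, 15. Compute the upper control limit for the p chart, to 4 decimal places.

0.1646

p̄ = Σdᵢ / (k·n) = 182 / (13 × 150) = 0.09333
UCL = p̄ + 3·√(p̄(1−p̄)/n) = 0.09333 + 3 × √(0.09333×0.90667/150) = 0.09333 + 3 × 0.02375 = 0.16459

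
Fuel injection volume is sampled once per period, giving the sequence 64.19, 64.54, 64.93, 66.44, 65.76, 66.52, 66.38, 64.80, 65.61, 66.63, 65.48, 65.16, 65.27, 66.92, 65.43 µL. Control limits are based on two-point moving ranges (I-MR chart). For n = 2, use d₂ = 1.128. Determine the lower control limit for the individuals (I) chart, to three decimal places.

63.332

X̄ = (64.19 + 64.54 + 64.93 + 66.44 + 65.76 + 66.52 + 66.38 + 64.80 + 65.61 + 66.63 + 65.48 + 65.16 + 65.27 + 66.92 + 65.43) / 15 = 65.6040
Moving ranges: 0.35, 0.39, 1.51, 0.68, 0.76, 0.14, 1.58, 0.81, 1.02, 1.15, 0.32, 0.11, 1.65, 1.49; M̄R̄ = 11.9600 / 14 = 0.8543
LCL = X̄ − 3·M̄R̄/d₂ = 65.6040 − 3 × 0.8543 / 1.128 = 63.3320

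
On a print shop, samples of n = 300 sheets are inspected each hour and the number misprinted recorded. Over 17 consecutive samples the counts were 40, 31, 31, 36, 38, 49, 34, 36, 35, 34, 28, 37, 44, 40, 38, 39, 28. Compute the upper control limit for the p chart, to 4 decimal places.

p̄ = Σdᵢ / (k·n) = 618 / (17 × 300) = 0.12118
UCL = p̄ + 3·√(p̄(1−p̄)/n) = 0.12118 + 3 × √(0.12118×0.87882/300) = 0.12118 + 3 × 0.01884 = 0.17770

0.1777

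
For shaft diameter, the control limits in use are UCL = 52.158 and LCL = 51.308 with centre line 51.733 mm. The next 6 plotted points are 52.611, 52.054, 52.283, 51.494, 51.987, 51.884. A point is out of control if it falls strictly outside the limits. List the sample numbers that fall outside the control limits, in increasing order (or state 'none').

1, 3

Compare each point to [51.308, 52.158]: sample 1 = 52.611 > UCL; sample 3 = 52.283 > UCL.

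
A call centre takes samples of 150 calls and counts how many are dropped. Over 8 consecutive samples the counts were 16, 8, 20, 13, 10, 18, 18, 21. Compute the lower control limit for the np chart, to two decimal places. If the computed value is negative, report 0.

p̄ = Σdᵢ / (k·n) = 124 / (8 × 150) = 0.10333
LCL = np̄ − 3·√(np̄(1−p̄)) = 15.5000 − 3 × 3.7280 = 4.3159

4.32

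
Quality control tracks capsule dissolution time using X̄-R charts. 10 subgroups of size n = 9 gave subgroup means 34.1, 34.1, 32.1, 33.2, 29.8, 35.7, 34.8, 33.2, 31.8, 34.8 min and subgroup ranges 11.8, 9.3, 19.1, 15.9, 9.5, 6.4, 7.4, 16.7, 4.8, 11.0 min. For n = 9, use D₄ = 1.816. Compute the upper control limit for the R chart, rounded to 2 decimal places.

R̄ = (11.8 + 9.3 + 19.1 + 15.9 + 9.5 + 6.4 + 7.4 + 16.7 + 4.8 + 11.0) / 10 = 111.9000 / 10 = 11.1900
UCL_R = D₄·R̄ = 1.816 × 11.1900 = 20.3210

20.32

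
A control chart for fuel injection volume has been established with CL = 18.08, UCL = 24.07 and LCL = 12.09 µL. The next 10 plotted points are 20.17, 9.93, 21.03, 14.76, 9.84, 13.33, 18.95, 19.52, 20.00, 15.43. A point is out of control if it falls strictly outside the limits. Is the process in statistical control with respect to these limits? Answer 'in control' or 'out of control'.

out of control

Compare each point to [12.09, 24.07]: sample 2 = 9.93 < LCL; sample 5 = 9.84 < LCL.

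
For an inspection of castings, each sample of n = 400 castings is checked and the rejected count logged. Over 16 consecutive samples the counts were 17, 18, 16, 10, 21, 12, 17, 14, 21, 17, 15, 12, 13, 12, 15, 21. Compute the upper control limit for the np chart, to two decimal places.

p̄ = Σdᵢ / (k·n) = 251 / (16 × 400) = 0.03922
UCL = np̄ + 3·√(np̄(1−p̄)) = 15.6875 + 3 × √(15.6875×0.96078) = 15.6875 + 3 × 3.8823 = 27.3344

27.33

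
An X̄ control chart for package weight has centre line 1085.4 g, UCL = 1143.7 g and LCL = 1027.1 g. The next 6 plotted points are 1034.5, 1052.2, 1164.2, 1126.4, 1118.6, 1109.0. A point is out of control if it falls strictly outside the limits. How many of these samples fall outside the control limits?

Compare each point to [1027.1, 1143.7]: sample 3 = 1164.2 > UCL.

1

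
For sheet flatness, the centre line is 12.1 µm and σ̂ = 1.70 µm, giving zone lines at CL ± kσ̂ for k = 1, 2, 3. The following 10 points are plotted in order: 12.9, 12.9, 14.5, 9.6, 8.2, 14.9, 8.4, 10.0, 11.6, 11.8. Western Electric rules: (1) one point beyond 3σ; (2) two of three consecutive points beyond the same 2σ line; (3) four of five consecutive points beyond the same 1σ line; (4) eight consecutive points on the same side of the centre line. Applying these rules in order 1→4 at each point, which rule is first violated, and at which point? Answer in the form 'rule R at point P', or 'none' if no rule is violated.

rule 2 at point 7

Zone of each point (C = within 1σ̂, B = 1σ̂–2σ̂, A = 2σ̂–3σ̂, * = beyond 3σ̂; sign = side of CL): 1:+C, 2:+C, 3:+B, 4:-B, 5:-A, 6:+B, 7:-A, 8:-B, 9:-C, 10:-C
Rule 2 (two of three consecutive points beyond the same 2σ limit) is satisfied at point 7.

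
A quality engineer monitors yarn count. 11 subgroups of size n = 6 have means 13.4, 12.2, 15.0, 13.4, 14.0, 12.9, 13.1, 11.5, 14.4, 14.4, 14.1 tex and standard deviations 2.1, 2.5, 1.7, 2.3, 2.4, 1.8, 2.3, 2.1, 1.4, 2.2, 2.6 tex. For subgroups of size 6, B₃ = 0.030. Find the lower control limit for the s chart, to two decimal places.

s̄ = (2.1 + 2.5 + 1.7 + 2.3 + 2.4 + 1.8 + 2.3 + 2.1 + 1.4 + 2.2 + 2.6) / 11 = 2.1273
LCL_s = B₃·s̄ = 0.030 × 2.1273 = 0.0638

0.06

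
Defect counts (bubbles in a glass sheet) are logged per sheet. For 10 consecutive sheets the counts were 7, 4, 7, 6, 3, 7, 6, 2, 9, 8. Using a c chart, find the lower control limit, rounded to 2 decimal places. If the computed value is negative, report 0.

0.00

c̄ = (7 + 4 + 7 + 6 + 3 + 7 + 6 + 2 + 9 + 8) / 10 = 59 / 10 = 5.9000
LCL = c̄ − 3√c̄ = 5.9000 − 3 × 2.4290 = -1.3870 → 0 (cannot be negative)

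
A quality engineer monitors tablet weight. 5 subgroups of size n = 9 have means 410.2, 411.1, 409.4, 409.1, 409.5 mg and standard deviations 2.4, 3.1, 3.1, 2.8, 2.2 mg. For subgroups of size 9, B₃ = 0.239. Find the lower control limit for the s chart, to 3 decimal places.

0.650

s̄ = (2.4 + 3.1 + 3.1 + 2.8 + 2.2) / 5 = 2.7200
LCL_s = B₃·s̄ = 0.239 × 2.7200 = 0.6501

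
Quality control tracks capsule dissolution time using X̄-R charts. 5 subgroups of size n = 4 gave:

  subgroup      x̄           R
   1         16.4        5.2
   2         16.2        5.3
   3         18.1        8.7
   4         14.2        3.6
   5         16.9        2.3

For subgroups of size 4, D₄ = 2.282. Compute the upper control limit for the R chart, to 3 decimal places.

R̄ = (5.2 + 5.3 + 8.7 + 3.6 + 2.3) / 5 = 25.1000 / 5 = 5.0200
UCL_R = D₄·R̄ = 2.282 × 5.0200 = 11.4556

11.456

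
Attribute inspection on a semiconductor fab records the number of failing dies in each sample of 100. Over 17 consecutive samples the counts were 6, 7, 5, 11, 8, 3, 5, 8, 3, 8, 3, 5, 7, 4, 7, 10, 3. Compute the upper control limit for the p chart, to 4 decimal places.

p̄ = Σdᵢ / (k·n) = 103 / (17 × 100) = 0.06059
UCL = p̄ + 3·√(p̄(1−p̄)/n) = 0.06059 + 3 × √(0.06059×0.93941/100) = 0.06059 + 3 × 0.02386 = 0.13216

0.1322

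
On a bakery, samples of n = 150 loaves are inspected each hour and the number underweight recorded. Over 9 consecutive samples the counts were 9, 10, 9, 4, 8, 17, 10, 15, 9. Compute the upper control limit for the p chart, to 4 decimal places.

p̄ = Σdᵢ / (k·n) = 91 / (9 × 150) = 0.06741
UCL = p̄ + 3·√(p̄(1−p̄)/n) = 0.06741 + 3 × √(0.06741×0.93259/150) = 0.06741 + 3 × 0.02047 = 0.12882

0.1288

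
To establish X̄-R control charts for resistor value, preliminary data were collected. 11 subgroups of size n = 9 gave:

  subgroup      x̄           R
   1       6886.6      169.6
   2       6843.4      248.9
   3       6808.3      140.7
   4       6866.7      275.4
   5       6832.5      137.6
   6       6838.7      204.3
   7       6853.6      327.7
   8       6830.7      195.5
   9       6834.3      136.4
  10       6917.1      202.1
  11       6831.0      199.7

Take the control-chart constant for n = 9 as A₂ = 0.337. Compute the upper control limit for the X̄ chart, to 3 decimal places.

X̄̄ = (6886.6 + 6843.4 + 6808.3 + 6866.7 + 6832.5 + 6838.7 + 6853.6 + 6830.7 + 6834.3 + 6917.1 + 6831.0) / 11 = 75342.9000 / 11 = 6849.3545
R̄ = (169.6 + 248.9 + 140.7 + 275.4 + 137.6 + 204.3 + 327.7 + 195.5 + 136.4 + 202.1 + 199.7) / 11 = 2237.9000 / 11 = 203.4455
UCL = X̄̄ + A₂·R̄ = 6849.3545 + 0.337 × 203.4455 = 6917.9157

6917.916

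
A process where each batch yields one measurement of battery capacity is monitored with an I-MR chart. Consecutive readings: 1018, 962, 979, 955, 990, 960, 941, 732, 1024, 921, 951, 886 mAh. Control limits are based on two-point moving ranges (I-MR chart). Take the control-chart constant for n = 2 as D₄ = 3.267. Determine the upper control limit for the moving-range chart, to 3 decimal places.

Moving ranges: 56, 17, 24, 35, 30, 19, 209, 292, 103, 30, 65; M̄R̄ = 880.0000 / 11 = 80.0000
UCL_MR = D₄·M̄R̄ = 3.267 × 80.0000 = 261.3600

261.360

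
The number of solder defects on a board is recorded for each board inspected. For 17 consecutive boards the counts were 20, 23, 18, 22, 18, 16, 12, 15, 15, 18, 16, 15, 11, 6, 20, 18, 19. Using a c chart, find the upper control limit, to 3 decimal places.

c̄ = (20 + 23 + 18 + 22 + 18 + 16 + 12 + 15 + 15 + 18 + 16 + 15 + 11 + 6 + 20 + 18 + 19) / 17 = 282 / 17 = 16.5882
UCL = c̄ + 3√c̄ = 16.5882 + 3 × √16.5882 = 16.5882 + 3 × 4.0729 = 28.8068

28.807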